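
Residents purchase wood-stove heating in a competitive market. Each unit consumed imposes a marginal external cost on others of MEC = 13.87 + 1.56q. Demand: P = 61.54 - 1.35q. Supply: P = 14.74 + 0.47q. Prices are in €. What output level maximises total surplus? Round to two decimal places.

q* = 9.74

Social marginal benefit = demand − MEC = 47.67 - 2.91q.
Set SMB = MC: 47.67 - 2.91q = 14.74 + 0.47q → q* = 9.7426.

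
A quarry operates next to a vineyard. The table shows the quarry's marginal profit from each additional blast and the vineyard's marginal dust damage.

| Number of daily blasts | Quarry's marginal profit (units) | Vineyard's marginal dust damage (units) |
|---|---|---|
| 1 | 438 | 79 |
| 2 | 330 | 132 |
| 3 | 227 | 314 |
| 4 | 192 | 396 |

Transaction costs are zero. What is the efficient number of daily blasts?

2

Bargaining reaches the level where marginal profit last exceeds marginal dust damage.
That holds through level 2 (330 ≥ 132) but not at 3 (227 < 314).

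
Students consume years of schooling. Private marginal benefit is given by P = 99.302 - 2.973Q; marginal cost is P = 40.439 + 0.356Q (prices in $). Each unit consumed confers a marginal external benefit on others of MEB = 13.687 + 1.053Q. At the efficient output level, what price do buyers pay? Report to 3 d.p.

P = $4.534

Social marginal benefit = demand + MEB = 112.989 - 1.920Q.
Set SMB = MC: 112.989 - 1.920Q = 40.439 + 0.356Q → Q* = 31.8761.
Consumer price on the demand curve at Q*: 99.302 − 2.973×31.8761 = 4.5344.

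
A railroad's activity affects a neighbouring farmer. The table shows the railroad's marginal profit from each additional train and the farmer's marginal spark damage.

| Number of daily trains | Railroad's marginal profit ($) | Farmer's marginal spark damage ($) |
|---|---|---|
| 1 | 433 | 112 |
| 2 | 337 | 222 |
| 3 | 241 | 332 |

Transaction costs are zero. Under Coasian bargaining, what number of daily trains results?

Bargaining reaches the level where marginal profit last exceeds marginal spark damage.
That holds through level 2 (337 ≥ 222) but not at 3 (241 < 332).

2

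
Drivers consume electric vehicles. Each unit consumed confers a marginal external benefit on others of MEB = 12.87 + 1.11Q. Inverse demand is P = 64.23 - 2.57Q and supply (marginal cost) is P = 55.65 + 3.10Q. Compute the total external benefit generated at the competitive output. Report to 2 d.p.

20.75

Market equilibrium (private): 55.65 + 3.10Q = 64.23 - 2.57Q → Q_m = 1.5132.
Total external benefit = ∫₀^{Q_m} (12.87 + 1.11Q) dQ = 12.87×1.5132 + ½×1.11×1.5132² = 20.7457.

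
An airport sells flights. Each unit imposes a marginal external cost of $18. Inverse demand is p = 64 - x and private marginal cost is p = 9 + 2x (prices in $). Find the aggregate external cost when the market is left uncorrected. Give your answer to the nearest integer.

Market equilibrium (private): 9 + 2x = 64 - x → x_m = 18.3333.
Total external cost = MEC × x_m = 18 × 18.3333 = 329.9994.

$330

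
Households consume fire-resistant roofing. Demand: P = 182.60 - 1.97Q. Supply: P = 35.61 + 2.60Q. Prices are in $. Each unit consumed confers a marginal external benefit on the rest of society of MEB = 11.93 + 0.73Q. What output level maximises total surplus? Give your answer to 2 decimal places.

Social marginal benefit = demand + MEB = 194.53 - 1.24Q.
Set SMB = MC: 194.53 - 1.24Q = 35.61 + 2.60Q → Q* = 41.3854.

Q* = 41.39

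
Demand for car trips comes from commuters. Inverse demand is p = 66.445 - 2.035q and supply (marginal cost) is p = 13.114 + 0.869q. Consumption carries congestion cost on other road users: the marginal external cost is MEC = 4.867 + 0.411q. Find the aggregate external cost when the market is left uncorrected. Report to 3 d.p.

Market equilibrium (private): 13.114 + 0.869q = 66.445 - 2.035q → q_m = 18.3647.
Total external cost = ∫₀^{q_m} (4.867 + 0.411q) dq = 4.867×18.3647 + ½×0.411×18.3647² = 158.6884.

158.688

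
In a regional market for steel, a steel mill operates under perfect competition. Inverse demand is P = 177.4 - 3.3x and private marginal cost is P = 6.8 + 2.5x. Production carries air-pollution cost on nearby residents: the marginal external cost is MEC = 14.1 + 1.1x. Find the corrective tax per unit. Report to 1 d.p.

tax = 39.0 per unit

Social marginal cost = private MC + MEC = 20.9 + 3.6x.
Set SMC = demand: 20.9 + 3.6x = 177.4 - 3.3x → x* = 22.6812.
The Pigouvian tax equals MEC at x*: 14.1 + 1.1×22.6812 = 39.0493.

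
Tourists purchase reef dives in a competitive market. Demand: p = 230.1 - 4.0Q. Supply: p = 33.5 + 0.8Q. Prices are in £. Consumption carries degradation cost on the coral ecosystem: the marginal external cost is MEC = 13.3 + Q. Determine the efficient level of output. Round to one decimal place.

Social marginal benefit = demand − MEC = 216.8 - 5.0Q.
Set SMB = MC: 216.8 - 5.0Q = 33.5 + 0.8Q → Q* = 31.6034.

Q* = 31.6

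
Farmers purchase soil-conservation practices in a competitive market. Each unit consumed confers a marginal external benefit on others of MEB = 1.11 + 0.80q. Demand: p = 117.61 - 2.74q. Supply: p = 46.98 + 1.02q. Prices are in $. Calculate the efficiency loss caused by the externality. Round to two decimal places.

Market equilibrium (private): 46.98 + 1.02q = 117.61 - 2.74q → q_m = 18.7846.
Social marginal benefit = demand + MEB = 118.72 - 1.94q.
Set SMB = MC: 118.72 - 1.94q = 46.98 + 1.02q → q* = 24.2365.
Between q* and q_m the wedge SMB − MC runs linearly from 0 to MEB(q_m), so the loss is a triangle.
DWL = ½ × 5.4519 × 16.1377 = 43.9906.

DWL = $43.99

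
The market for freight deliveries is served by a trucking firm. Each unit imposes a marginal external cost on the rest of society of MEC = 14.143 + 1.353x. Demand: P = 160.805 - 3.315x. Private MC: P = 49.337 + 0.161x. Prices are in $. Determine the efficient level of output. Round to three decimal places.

x* = 20.154

Social marginal cost = private MC + MEC = 63.480 + 1.514x.
Set SMC = demand: 63.480 + 1.514x = 160.805 - 3.315x → x* = 20.1543.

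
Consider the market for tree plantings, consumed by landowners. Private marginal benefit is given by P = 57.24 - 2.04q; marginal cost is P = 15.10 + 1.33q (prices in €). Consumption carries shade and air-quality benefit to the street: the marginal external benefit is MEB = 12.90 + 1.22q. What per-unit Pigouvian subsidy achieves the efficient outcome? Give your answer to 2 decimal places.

Social marginal benefit = demand + MEB = 70.14 - 0.82q.
Set SMB = MC: 70.14 - 0.82q = 15.10 + 1.33q → q* = 25.6000.
The Pigouvian subsidy equals MEB at q*: 12.90 + 1.22×25.6000 = 44.1320.

subsidy = €44.13 per unit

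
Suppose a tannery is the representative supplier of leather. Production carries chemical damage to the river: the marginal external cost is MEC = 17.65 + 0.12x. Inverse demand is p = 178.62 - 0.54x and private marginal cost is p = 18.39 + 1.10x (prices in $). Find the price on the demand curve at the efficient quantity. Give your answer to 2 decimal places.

Social marginal cost = private MC + MEC = 36.04 + 1.22x.
Set SMC = demand: 36.04 + 1.22x = 178.62 - 0.54x → x* = 81.0114.
Consumer price on the demand curve at x*: 178.62 − 0.54×81.0114 = 134.8738.

P = $134.87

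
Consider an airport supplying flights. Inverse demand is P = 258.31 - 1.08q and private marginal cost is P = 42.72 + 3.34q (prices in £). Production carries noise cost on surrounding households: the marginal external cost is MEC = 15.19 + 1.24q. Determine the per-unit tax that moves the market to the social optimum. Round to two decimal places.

tax = £59.09 per unit

Social marginal cost = private MC + MEC = 57.91 + 4.58q.
Set SMC = demand: 57.91 + 4.58q = 258.31 - 1.08q → q* = 35.4064.
The Pigouvian tax equals MEC at q*: 15.19 + 1.24×35.4064 = 59.0939.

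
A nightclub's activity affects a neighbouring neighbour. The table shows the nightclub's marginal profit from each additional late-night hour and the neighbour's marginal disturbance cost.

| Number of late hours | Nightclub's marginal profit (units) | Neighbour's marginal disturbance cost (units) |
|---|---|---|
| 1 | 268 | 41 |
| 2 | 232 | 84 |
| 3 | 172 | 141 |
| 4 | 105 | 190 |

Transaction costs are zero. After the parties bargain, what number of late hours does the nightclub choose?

3

Bargaining reaches the level where marginal profit last exceeds marginal disturbance cost.
That holds through level 3 (172 ≥ 141) but not at 4 (105 < 190).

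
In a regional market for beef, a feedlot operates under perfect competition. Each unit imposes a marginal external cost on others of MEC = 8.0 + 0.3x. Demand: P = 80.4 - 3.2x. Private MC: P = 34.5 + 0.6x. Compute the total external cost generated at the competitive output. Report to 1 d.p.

Market equilibrium (private): 34.5 + 0.6x = 80.4 - 3.2x → x_m = 12.0789.
Total external cost = ∫₀^{x_m} (8.0 + 0.3x) dx = 8.0×12.0789 + ½×0.3×12.0789² = 118.5162.

118.5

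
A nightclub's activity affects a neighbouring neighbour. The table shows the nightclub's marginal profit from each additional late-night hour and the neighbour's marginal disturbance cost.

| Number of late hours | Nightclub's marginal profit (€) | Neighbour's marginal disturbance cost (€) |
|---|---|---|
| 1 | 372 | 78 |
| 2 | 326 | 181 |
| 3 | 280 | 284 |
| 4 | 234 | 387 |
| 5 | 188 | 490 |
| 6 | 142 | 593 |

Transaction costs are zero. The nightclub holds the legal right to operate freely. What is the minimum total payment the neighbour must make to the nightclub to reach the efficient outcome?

Left alone the nightclub would choose level 6 (marginal profit stays positive).
Efficient level: k* = 2 (marginal profit ≥ marginal disturbance cost through 2).
The neighbour must at least cover the nightclub's forgone profit from cutting 6→2: 280 + 234 + 188 + 142 = 844.

€844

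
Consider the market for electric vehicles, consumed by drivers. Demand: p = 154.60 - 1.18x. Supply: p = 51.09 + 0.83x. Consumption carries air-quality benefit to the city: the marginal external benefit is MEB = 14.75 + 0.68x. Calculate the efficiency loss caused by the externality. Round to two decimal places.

DWL = 931.16

Market equilibrium (private): 51.09 + 0.83x = 154.60 - 1.18x → x_m = 51.4975.
Social marginal benefit = demand + MEB = 169.35 - 0.50x.
Set SMB = MC: 169.35 - 0.50x = 51.09 + 0.83x → x* = 88.9173.
Height of the DWL triangle at x_m is SMB(x_m) − MC(x_m) = MEB(x_m) = 49.7683.
DWL = ½ × 37.4198 × 49.7683 = 931.1599.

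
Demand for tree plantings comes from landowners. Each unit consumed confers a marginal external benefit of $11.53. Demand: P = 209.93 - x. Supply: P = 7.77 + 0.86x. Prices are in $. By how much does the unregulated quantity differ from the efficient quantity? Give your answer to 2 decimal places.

6.20 units

Market equilibrium (private): 7.77 + 0.86x = 209.93 - x → x_m = 108.6882.
Social marginal benefit = demand + MEB = 221.46 - x.
Set SMB = MC: 221.46 - x = 7.77 + 0.86x → x* = 114.8871.
Gap = |108.6882 − 114.8871| = 6.1989.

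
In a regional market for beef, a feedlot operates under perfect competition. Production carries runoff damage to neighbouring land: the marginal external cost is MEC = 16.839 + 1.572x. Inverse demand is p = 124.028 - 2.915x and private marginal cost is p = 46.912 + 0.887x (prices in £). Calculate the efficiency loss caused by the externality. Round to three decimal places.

Market equilibrium (private): 46.912 + 0.887x = 124.028 - 2.915x → x_m = 20.2830.
Social marginal cost = private MC + MEC = 63.751 + 2.459x.
Set SMC = demand: 63.751 + 2.459x = 124.028 - 2.915x → x* = 11.2164.
Height of the DWL triangle at x_m is SMC(x_m) − demand(x_m) = MEC(x_m) = 48.7239.
DWL = ½ × 9.0666 × 48.7239 = 220.8801.

DWL = £220.880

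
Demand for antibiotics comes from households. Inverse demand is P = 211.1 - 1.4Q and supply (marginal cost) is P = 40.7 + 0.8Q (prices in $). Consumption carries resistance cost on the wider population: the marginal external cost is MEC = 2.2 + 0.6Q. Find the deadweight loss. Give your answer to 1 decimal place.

Market equilibrium (private): 40.7 + 0.8Q = 211.1 - 1.4Q → Q_m = 77.4545.
Social marginal benefit = demand − MEC = 208.9 - 2.0Q.
Set SMB = MC: 208.9 - 2.0Q = 40.7 + 0.8Q → Q* = 60.0714.
Height of the DWL triangle at Q_m is MC(Q_m) − SMB(Q_m) = MEC(Q_m) = 48.6727.
DWL = ½ × 17.3831 × 48.6727 = 423.0412.

DWL = $423.0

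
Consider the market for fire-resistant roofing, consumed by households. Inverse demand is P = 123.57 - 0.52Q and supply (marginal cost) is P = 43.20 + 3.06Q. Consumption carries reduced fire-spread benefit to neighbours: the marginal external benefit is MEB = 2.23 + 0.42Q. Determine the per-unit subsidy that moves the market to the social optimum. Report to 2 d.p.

Social marginal benefit = demand + MEB = 125.80 - 0.10Q.
Set SMB = MC: 125.80 - 0.10Q = 43.20 + 3.06Q → Q* = 26.1392.
The Pigouvian subsidy equals MEB at Q*: 2.23 + 0.42×26.1392 = 13.2085.

subsidy = 13.21 per unit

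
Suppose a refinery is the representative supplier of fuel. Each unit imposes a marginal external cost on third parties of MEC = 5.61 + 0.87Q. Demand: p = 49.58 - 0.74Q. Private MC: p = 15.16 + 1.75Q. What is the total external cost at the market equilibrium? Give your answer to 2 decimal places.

Market equilibrium (private): 15.16 + 1.75Q = 49.58 - 0.74Q → Q_m = 13.8233.
Total external cost = ∫₀^{Q_m} (5.61 + 0.87Q) dQ = 5.61×13.8233 + ½×0.87×13.8233² = 160.6701.

160.67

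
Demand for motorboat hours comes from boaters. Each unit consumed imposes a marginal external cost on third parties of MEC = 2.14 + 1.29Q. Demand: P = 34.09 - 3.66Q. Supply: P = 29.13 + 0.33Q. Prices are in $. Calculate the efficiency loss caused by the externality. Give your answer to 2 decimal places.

DWL = $1.33

Market equilibrium (private): 29.13 + 0.33Q = 34.09 - 3.66Q → Q_m = 1.2431.
Social marginal benefit = demand − MEC = 31.95 - 4.95Q.
Set SMB = MC: 31.95 - 4.95Q = 29.13 + 0.33Q → Q* = 0.5341.
The welfare-loss triangle has base |Q_m − Q*| and height MEC(Q_m) (the vertical gap between SMB and MC is zero at Q* and MEC at Q_m).
DWL = ½ × 0.7090 × 3.7436 = 1.3271.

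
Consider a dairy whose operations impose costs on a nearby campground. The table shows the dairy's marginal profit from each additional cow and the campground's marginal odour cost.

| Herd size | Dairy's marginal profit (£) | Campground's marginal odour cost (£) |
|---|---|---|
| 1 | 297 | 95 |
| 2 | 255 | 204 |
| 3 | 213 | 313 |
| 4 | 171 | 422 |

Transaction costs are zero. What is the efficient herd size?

2

Bargaining reaches the level where marginal profit last exceeds marginal odour cost.
That holds through level 2 (255 ≥ 204) but not at 3 (213 < 313).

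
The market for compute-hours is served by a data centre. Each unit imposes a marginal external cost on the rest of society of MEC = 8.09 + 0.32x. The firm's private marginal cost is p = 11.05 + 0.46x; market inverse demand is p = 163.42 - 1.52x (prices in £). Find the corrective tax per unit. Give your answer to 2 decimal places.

tax = £28.16 per unit

Social marginal cost = private MC + MEC = 19.14 + 0.78x.
Set SMC = demand: 19.14 + 0.78x = 163.42 - 1.52x → x* = 62.7304.
The Pigouvian tax equals MEC at x*: 8.09 + 0.32×62.7304 = 28.1637.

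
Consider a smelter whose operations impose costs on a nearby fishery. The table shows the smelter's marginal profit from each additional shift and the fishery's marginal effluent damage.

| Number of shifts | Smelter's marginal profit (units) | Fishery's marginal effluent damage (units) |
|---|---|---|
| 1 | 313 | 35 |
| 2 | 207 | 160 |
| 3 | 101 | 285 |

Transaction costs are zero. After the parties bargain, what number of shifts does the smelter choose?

Bargaining reaches the level where marginal profit last exceeds marginal effluent damage.
That holds through level 2 (207 ≥ 160) but not at 3 (101 < 285).

2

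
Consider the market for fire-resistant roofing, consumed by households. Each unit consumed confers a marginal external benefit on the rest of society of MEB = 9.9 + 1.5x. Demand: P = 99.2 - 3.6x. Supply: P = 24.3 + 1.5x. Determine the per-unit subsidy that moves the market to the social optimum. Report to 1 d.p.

Social marginal benefit = demand + MEB = 109.1 - 2.1x.
Set SMB = MC: 109.1 - 2.1x = 24.3 + 1.5x → x* = 23.5556.
The Pigouvian subsidy equals MEB at x*: 9.9 + 1.5×23.5556 = 45.2334.

subsidy = 45.2 per unit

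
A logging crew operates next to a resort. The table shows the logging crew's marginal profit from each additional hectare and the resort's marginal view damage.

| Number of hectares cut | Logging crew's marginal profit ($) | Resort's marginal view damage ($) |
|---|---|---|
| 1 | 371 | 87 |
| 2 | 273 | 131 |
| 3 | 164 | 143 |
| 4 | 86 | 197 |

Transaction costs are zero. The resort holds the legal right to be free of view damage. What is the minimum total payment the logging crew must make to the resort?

$361

Efficient level: marginal profit ≥ marginal view damage through level 3, so k* = 3.
With the resort holding the right, the logging crew must at least compensate total damage at k*: 87 + 131 + 143 = 361.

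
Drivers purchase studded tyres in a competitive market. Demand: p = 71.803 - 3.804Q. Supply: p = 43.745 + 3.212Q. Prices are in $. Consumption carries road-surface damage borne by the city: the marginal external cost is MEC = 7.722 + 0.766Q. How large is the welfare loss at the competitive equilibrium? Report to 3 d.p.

DWL = $7.474

Market equilibrium (private): 43.745 + 3.212Q = 71.803 - 3.804Q → Q_m = 3.9991.
Social marginal benefit = demand − MEC = 64.081 - 4.570Q.
Set SMB = MC: 64.081 - 4.570Q = 43.745 + 3.212Q → Q* = 2.6132.
The welfare-loss triangle has base |Q_m − Q*| and height MEC(Q_m) (the vertical gap between SMB and MC is zero at Q* and MEC at Q_m).
DWL = ½ × 1.3859 × 10.7853 = 7.4737.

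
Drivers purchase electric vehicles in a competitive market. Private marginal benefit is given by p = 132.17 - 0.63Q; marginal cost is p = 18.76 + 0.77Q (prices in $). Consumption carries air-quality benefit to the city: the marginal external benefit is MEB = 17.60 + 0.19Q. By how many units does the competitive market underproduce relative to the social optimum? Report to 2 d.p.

Market equilibrium (private): 18.76 + 0.77Q = 132.17 - 0.63Q → Q_m = 81.0071.
Social marginal benefit = demand + MEB = 149.77 - 0.44Q.
Set SMB = MC: 149.77 - 0.44Q = 18.76 + 0.77Q → Q* = 108.2727.
Gap = |81.0071 − 108.2727| = 27.2656.

27.27 units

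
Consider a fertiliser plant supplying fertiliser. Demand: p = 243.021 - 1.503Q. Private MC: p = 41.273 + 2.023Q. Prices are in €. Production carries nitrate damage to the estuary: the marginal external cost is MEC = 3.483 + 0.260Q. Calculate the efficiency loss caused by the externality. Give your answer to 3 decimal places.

Market equilibrium (private): 41.273 + 2.023Q = 243.021 - 1.503Q → Q_m = 57.2172.
Social marginal cost = private MC + MEC = 44.756 + 2.283Q.
Set SMC = demand: 44.756 + 2.283Q = 243.021 - 1.503Q → Q* = 52.3679.
The welfare-loss triangle has base |Q_m − Q*| and height MEC(Q_m) (the vertical gap between SMC and demand is zero at Q* and MEC at Q_m).
DWL = ½ × 4.8493 × 18.3595 = 44.5154.

DWL = €44.515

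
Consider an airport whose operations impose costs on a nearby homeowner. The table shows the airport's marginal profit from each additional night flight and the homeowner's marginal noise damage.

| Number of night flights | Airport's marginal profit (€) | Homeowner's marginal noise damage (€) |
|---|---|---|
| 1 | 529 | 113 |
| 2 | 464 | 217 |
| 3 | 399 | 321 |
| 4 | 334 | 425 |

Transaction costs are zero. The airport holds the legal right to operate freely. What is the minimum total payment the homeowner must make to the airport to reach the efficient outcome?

€334

Left alone the airport would choose level 4 (marginal profit stays positive).
Efficient level: k* = 3 (marginal profit ≥ marginal noise damage through 3).
The homeowner must at least cover the airport's forgone profit from cutting 4→3: 334 = 334.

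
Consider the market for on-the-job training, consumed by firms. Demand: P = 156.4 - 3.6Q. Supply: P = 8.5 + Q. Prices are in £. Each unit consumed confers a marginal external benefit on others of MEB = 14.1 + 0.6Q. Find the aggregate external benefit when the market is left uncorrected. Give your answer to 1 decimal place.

£763.5

Market equilibrium (private): 8.5 + Q = 156.4 - 3.6Q → Q_m = 32.1522.
Total external benefit = ∫₀^{Q_m} (14.1 + 0.6Q) dQ = 14.1×32.1522 + ½×0.6×32.1522² = 763.4752.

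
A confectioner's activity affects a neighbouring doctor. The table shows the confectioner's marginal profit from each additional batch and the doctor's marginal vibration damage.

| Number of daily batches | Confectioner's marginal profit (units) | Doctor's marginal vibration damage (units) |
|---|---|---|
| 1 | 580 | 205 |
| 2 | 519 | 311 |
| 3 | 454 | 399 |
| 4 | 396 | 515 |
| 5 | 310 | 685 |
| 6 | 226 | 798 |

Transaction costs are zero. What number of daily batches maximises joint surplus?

3

Bargaining reaches the level where marginal profit last exceeds marginal vibration damage.
That holds through level 3 (454 ≥ 399) but not at 4 (396 < 515).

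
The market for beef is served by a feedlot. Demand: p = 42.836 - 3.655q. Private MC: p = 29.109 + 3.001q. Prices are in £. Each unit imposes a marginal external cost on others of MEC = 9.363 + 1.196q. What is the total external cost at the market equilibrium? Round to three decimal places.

Market equilibrium (private): 29.109 + 3.001q = 42.836 - 3.655q → q_m = 2.0623.
Total external cost = ∫₀^{q_m} (9.363 + 1.196q) dq = 9.363×2.0623 + ½×1.196×2.0623² = 21.8527.

£21.853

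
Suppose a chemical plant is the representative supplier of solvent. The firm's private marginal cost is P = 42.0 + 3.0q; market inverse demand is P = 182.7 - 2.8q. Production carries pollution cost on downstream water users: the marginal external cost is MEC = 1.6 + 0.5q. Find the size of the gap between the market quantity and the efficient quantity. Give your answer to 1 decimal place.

2.2 units

Market equilibrium (private): 42.0 + 3.0q = 182.7 - 2.8q → q_m = 24.2586.
Social marginal cost = private MC + MEC = 43.6 + 3.5q.
Set SMC = demand: 43.6 + 3.5q = 182.7 - 2.8q → q* = 22.0794.
Gap = |24.2586 − 22.0794| = 2.1792.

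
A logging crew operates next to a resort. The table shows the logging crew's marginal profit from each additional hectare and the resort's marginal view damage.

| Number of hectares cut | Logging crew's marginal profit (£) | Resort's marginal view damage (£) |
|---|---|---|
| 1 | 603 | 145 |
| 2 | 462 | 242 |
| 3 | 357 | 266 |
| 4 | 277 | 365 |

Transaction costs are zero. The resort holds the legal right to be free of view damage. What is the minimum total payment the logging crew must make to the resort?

Efficient level: marginal profit ≥ marginal view damage through level 3, so k* = 3.
With the resort holding the right, the logging crew must at least compensate total damage at k*: 145 + 242 + 266 = 653.

£653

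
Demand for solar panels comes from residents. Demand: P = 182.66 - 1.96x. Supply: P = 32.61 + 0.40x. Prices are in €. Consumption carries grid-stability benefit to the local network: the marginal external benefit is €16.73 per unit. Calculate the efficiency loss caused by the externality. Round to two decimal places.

Market equilibrium (private): 32.61 + 0.40x = 182.66 - 1.96x → x_m = 63.5805.
Social marginal benefit = demand + MEB = 199.39 - 1.96x.
Set SMB = MC: 199.39 - 1.96x = 32.61 + 0.40x → x* = 70.6695.
The loss is the area between SMB and MC from x* to x_m; with linear curves that's a triangle of height MEB(x_m).
DWL = ½ × 7.0890 × 16.7300 = 59.2995.

DWL = €59.30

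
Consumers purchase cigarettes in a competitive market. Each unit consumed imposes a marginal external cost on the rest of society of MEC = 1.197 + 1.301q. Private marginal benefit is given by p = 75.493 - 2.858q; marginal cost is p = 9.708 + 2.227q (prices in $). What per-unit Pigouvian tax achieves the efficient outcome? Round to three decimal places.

Social marginal benefit = demand − MEC = 74.296 - 4.159q.
Set SMB = MC: 74.296 - 4.159q = 9.708 + 2.227q → q* = 10.1140.
The Pigouvian tax equals MEC at q*: 1.197 + 1.301×10.1140 = 14.3553.

tax = $14.355 per unit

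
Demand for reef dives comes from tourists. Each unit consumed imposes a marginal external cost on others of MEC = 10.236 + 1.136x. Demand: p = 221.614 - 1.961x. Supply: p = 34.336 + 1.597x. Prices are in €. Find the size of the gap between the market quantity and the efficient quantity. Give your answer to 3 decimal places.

14.919 units

Market equilibrium (private): 34.336 + 1.597x = 221.614 - 1.961x → x_m = 52.6358.
Social marginal benefit = demand − MEC = 211.378 - 3.097x.
Set SMB = MC: 211.378 - 3.097x = 34.336 + 1.597x → x* = 37.7167.
Gap = |52.6358 − 37.7167| = 14.9191.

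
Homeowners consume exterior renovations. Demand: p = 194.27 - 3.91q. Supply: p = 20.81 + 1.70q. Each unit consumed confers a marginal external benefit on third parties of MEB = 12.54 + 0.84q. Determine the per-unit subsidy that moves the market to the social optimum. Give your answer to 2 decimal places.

Social marginal benefit = demand + MEB = 206.81 - 3.07q.
Set SMB = MC: 206.81 - 3.07q = 20.81 + 1.70q → q* = 38.9937.
The Pigouvian subsidy equals MEB at q*: 12.54 + 0.84×38.9937 = 45.2947.

subsidy = 45.29 per unit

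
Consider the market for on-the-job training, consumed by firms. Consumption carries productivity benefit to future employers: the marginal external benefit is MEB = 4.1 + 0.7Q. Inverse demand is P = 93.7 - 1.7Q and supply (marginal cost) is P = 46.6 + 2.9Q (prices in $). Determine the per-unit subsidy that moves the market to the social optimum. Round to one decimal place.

subsidy = $13.3 per unit

Social marginal benefit = demand + MEB = 97.8 - Q.
Set SMB = MC: 97.8 - Q = 46.6 + 2.9Q → Q* = 13.1282.
The Pigouvian subsidy equals MEB at Q*: 4.1 + 0.7×13.1282 = 13.2897.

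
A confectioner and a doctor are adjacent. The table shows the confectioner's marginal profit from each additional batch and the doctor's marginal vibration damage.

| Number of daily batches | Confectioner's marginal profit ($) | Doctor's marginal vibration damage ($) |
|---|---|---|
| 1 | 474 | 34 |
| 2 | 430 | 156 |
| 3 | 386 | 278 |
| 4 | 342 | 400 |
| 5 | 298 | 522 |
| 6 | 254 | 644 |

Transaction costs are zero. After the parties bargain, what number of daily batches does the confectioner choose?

Bargaining reaches the level where marginal profit last exceeds marginal vibration damage.
That holds through level 3 (386 ≥ 278) but not at 4 (342 < 400).

3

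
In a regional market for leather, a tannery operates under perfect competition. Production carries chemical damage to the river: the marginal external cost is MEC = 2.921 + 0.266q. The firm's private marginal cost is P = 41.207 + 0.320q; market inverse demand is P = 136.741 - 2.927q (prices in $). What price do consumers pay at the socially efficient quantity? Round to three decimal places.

P = $59.577

Social marginal cost = private MC + MEC = 44.128 + 0.586q.
Set SMC = demand: 44.128 + 0.586q = 136.741 - 2.927q → q* = 26.3629.
Consumer price on the demand curve at q*: 136.741 − 2.927×26.3629 = 59.5768.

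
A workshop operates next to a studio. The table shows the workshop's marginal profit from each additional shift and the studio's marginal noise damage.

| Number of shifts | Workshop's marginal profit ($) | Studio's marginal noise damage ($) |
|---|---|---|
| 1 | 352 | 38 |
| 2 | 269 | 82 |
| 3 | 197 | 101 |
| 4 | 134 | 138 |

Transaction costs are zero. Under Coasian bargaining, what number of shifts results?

3

Bargaining reaches the level where marginal profit last exceeds marginal noise damage.
That holds through level 3 (197 ≥ 101) but not at 4 (134 < 138).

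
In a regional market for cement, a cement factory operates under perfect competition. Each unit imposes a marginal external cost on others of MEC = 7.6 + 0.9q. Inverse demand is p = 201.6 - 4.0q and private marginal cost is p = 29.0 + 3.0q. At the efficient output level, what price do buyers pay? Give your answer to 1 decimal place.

P = 118.1

Social marginal cost = private MC + MEC = 36.6 + 3.9q.
Set SMC = demand: 36.6 + 3.9q = 201.6 - 4.0q → q* = 20.8861.
Consumer price on the demand curve at q*: 201.6 − 4.0×20.8861 = 118.0556.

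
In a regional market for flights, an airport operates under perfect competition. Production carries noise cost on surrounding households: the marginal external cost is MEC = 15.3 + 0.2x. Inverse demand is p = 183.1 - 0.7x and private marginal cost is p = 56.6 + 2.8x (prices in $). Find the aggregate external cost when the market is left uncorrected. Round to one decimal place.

$683.6

Market equilibrium (private): 56.6 + 2.8x = 183.1 - 0.7x → x_m = 36.1429.
Total external cost = ∫₀^{x_m} (15.3 + 0.2x) dx = 15.3×36.1429 + ½×0.2×36.1429² = 683.6173.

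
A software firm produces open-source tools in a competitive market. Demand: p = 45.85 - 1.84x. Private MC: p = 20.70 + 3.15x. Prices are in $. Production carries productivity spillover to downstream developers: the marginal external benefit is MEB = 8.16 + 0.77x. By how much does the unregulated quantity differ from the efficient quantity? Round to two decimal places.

2.85 units

Market equilibrium (private): 20.70 + 3.15x = 45.85 - 1.84x → x_m = 5.0401.
Social marginal cost = private MC − MEB = 12.54 + 2.38x.
Set SMC = demand: 12.54 + 2.38x = 45.85 - 1.84x → x* = 7.8934.
Gap = |5.0401 − 7.8934| = 2.8533.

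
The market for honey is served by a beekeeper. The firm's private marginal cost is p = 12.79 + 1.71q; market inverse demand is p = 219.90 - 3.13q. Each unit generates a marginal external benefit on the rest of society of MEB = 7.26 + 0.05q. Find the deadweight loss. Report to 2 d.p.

DWL = 9.22

Market equilibrium (private): 12.79 + 1.71q = 219.90 - 3.13q → q_m = 42.7913.
Social marginal cost = private MC − MEB = 5.53 + 1.66q.
Set SMC = demand: 5.53 + 1.66q = 219.90 - 3.13q → q* = 44.7537.
Height of the DWL triangle at q_m is demand(q_m) − SMC(q_m) = MEB(q_m) = 9.3996.
DWL = ½ × 1.9624 × 9.3996 = 9.2229.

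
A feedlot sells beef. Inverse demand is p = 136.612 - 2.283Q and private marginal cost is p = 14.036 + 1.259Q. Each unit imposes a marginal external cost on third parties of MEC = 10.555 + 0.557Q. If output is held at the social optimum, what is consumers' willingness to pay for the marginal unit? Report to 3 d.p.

Social marginal cost = private MC + MEC = 24.591 + 1.816Q.
Set SMC = demand: 24.591 + 1.816Q = 136.612 - 2.283Q → Q* = 27.3289.
Consumer price on the demand curve at Q*: 136.612 − 2.283×27.3289 = 74.2201.

P = 74.220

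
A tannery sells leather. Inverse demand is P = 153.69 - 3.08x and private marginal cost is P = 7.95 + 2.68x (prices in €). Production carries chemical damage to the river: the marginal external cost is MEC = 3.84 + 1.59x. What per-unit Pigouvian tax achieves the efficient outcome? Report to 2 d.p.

tax = €34.54 per unit

Social marginal cost = private MC + MEC = 11.79 + 4.27x.
Set SMC = demand: 11.79 + 4.27x = 153.69 - 3.08x → x* = 19.3061.
The Pigouvian tax equals MEC at x*: 3.84 + 1.59×19.3061 = 34.5367.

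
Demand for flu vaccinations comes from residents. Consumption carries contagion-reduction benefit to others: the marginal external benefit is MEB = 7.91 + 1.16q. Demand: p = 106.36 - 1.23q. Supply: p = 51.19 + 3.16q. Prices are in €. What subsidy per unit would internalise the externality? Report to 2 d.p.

subsidy = €30.56 per unit

Social marginal benefit = demand + MEB = 114.27 - 0.07q.
Set SMB = MC: 114.27 - 0.07q = 51.19 + 3.16q → q* = 19.5294.
The Pigouvian subsidy equals MEB at q*: 7.91 + 1.16×19.5294 = 30.5641.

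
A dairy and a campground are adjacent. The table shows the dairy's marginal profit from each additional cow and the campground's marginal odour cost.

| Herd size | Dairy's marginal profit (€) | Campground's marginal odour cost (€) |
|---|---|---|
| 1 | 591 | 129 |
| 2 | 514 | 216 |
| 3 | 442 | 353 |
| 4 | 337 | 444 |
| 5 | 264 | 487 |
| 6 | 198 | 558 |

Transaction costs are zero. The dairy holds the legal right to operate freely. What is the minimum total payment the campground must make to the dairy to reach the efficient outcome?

€799

Left alone the dairy would choose level 6 (marginal profit stays positive).
Efficient level: k* = 3 (marginal profit ≥ marginal odour cost through 3).
The campground must at least cover the dairy's forgone profit from cutting 6→3: 337 + 264 + 198 = 799.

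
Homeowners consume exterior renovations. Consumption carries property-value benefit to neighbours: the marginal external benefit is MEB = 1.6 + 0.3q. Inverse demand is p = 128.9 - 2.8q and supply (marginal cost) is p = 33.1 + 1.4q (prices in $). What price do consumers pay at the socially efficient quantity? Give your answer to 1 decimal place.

Social marginal benefit = demand + MEB = 130.5 - 2.5q.
Set SMB = MC: 130.5 - 2.5q = 33.1 + 1.4q → q* = 24.9744.
Consumer price on the demand curve at q*: 128.9 − 2.8×24.9744 = 58.9717.

P = $59.0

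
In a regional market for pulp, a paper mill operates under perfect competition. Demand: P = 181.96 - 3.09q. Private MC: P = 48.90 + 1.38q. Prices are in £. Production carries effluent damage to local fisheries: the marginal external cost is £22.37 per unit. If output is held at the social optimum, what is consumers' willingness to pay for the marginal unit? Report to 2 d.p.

Social marginal cost = private MC + MEC = 71.27 + 1.38q.
Set SMC = demand: 71.27 + 1.38q = 181.96 - 3.09q → q* = 24.7629.
Consumer price on the demand curve at q*: 181.96 − 3.09×24.7629 = 105.4426.

P = £105.44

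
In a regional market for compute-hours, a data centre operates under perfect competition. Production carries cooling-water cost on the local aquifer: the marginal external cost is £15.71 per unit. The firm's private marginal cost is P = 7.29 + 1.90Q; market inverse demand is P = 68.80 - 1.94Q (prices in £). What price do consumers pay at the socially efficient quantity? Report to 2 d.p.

Social marginal cost = private MC + MEC = 23.00 + 1.90Q.
Set SMC = demand: 23.00 + 1.90Q = 68.80 - 1.94Q → Q* = 11.9271.
Consumer price on the demand curve at Q*: 68.80 − 1.94×11.9271 = 45.6614.

P = £45.66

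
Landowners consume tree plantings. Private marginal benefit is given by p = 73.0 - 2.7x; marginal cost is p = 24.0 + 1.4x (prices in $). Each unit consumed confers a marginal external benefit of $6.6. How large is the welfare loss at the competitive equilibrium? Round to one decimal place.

DWL = $5.3

Market equilibrium (private): 24.0 + 1.4x = 73.0 - 2.7x → x_m = 11.9512.
Social marginal benefit = demand + MEB = 79.6 - 2.7x.
Set SMB = MC: 79.6 - 2.7x = 24.0 + 1.4x → x* = 13.5610.
The welfare-loss triangle has base |x_m − x*| and height MEB(x_m) (the vertical gap between SMB and MC is zero at x* and MEB at x_m).
DWL = ½ × 1.6098 × 6.6000 = 5.3123.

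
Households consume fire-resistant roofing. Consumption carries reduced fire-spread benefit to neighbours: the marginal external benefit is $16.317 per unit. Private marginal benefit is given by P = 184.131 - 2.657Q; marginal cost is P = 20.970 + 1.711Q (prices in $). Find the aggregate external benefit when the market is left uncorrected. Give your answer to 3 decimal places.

$609.500

Market equilibrium (private): 20.970 + 1.711Q = 184.131 - 2.657Q → Q_m = 37.3537.
Total external benefit = MEB × Q_m = 16.317 × 37.3537 = 609.5003.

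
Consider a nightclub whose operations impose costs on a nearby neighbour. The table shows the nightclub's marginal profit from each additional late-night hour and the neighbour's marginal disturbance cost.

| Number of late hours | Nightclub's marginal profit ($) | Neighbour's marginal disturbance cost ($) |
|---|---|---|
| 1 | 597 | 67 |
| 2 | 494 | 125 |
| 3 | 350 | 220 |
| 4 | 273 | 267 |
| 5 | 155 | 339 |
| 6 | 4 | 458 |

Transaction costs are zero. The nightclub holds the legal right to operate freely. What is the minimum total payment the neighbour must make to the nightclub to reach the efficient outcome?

$159

Left alone the nightclub would choose level 6 (marginal profit stays positive).
Efficient level: k* = 4 (marginal profit ≥ marginal disturbance cost through 4).
The neighbour must at least cover the nightclub's forgone profit from cutting 6→4: 155 + 4 = 159.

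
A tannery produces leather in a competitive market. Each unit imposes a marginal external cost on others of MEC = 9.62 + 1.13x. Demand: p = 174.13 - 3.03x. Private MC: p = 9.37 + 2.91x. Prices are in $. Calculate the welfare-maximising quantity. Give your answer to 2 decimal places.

Social marginal cost = private MC + MEC = 18.99 + 4.04x.
Set SMC = demand: 18.99 + 4.04x = 174.13 - 3.03x → x* = 21.9434.

x* = 21.94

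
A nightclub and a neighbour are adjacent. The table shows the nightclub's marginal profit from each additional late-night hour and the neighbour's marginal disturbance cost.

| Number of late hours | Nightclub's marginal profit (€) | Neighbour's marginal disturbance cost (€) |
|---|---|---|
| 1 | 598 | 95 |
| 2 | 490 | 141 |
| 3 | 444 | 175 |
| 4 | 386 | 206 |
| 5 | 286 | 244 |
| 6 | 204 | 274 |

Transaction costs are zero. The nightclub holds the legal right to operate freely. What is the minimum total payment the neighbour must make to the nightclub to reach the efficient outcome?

€204

Left alone the nightclub would choose level 6 (marginal profit stays positive).
Efficient level: k* = 5 (marginal profit ≥ marginal disturbance cost through 5).
The neighbour must at least cover the nightclub's forgone profit from cutting 6→5: 204 = 204.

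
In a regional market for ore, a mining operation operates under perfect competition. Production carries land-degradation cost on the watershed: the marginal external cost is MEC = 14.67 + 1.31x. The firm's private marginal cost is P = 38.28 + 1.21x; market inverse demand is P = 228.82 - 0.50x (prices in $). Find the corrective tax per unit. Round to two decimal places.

tax = $90.96 per unit

Social marginal cost = private MC + MEC = 52.95 + 2.52x.
Set SMC = demand: 52.95 + 2.52x = 228.82 - 0.50x → x* = 58.2351.
The Pigouvian tax equals MEC at x*: 14.67 + 1.31×58.2351 = 90.9580.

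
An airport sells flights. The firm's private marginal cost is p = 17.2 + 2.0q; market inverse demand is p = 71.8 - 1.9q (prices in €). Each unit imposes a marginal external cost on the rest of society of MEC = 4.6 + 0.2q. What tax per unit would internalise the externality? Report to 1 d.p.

tax = €7.0 per unit

Social marginal cost = private MC + MEC = 21.8 + 2.2q.
Set SMC = demand: 21.8 + 2.2q = 71.8 - 1.9q → q* = 12.1951.
The Pigouvian tax equals MEC at q*: 4.6 + 0.2×12.1951 = 7.0390.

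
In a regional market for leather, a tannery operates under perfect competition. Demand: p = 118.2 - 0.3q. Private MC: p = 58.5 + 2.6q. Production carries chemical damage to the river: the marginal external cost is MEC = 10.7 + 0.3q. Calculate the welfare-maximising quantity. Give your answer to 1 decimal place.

q* = 15.3

Social marginal cost = private MC + MEC = 69.2 + 2.9q.
Set SMC = demand: 69.2 + 2.9q = 118.2 - 0.3q → q* = 15.3125.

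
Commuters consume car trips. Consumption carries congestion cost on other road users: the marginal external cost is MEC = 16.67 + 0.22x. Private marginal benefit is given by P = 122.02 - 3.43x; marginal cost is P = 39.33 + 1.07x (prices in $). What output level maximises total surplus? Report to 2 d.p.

Social marginal benefit = demand − MEC = 105.35 - 3.65x.
Set SMB = MC: 105.35 - 3.65x = 39.33 + 1.07x → x* = 13.9873.

x* = 13.99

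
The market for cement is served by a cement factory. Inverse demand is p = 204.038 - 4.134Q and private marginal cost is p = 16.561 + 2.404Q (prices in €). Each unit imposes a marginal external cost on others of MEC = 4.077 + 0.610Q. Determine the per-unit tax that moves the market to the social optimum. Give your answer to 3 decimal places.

tax = €19.728 per unit

Social marginal cost = private MC + MEC = 20.638 + 3.014Q.
Set SMC = demand: 20.638 + 3.014Q = 204.038 - 4.134Q → Q* = 25.6575.
The Pigouvian tax equals MEC at Q*: 4.077 + 0.610×25.6575 = 19.7281.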